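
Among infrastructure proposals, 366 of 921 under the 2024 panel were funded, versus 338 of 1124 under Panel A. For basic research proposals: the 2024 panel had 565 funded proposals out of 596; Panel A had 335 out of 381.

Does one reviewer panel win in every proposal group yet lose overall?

No

Infrastructure: the 2024 panel 366/921 = 39.7%, Panel A 338/1124 = 30.1% → the 2024 panel
Basic research: the 2024 panel 565/596 = 94.8%, Panel A 335/381 = 87.9% → the 2024 panel
Overall: the 2024 panel 931/1517 = 61.4%, Panel A 673/1505 = 44.7% → the 2024 panel
The 2024 panel wins overall and in every proposal group — no reversal.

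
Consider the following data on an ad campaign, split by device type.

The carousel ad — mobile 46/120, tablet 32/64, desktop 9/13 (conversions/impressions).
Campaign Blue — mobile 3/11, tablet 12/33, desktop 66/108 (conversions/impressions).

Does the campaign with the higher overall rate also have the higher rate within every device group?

Mobile: the carousel ad 46/120 = 38.3%, Campaign Blue 3/11 = 27.3% → the carousel ad
Tablet: the carousel ad 32/64 = 50.0%, Campaign Blue 12/33 = 36.4% → the carousel ad
Desktop: the carousel ad 9/13 = 69.2%, Campaign Blue 66/108 = 61.1% → the carousel ad
Overall: the carousel ad 87/197 = 44.2%, Campaign Blue 81/152 = 53.3% → Campaign Blue
The carousel ad wins each device group but Campaign Blue wins overall — the comparison reverses. The carousel ad's impressions skew toward mobile, which has a lower base rate.

No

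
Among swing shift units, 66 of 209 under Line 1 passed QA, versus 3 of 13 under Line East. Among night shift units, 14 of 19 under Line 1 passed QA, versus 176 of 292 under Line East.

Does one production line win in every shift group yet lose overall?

Swing shift: Line 1 66/209 = 31.6%, Line East 3/13 = 23.1% → Line 1
Night shift: Line 1 14/19 = 73.7%, Line East 176/292 = 60.3% → Line 1
Overall: Line 1 80/228 = 35.1%, Line East 179/305 = 58.7% → Line East
Line 1 wins each shift group but Line East wins overall — the comparison reverses. Line 1's units skew toward swing shift, which has a lower base rate.

Yes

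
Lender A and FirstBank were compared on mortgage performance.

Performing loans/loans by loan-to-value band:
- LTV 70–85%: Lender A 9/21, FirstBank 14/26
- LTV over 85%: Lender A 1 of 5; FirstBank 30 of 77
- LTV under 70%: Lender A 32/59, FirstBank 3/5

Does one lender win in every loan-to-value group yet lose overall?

LTV 70–85%: Lender A 9/21 = 42.9%, FirstBank 14/26 = 53.8% → FirstBank
LTV over 85%: Lender A 1/5 = 20.0%, FirstBank 30/77 = 39.0% → FirstBank
LTV under 70%: Lender A 32/59 = 54.2%, FirstBank 3/5 = 60.0% → FirstBank
Overall: Lender A 42/85 = 49.4%, FirstBank 47/108 = 43.5% → Lender A
FirstBank wins each loan-to-value group but Lender A wins overall — the comparison reverses. FirstBank's loans skew toward LTV over 85%, which has a lower base rate.

Yes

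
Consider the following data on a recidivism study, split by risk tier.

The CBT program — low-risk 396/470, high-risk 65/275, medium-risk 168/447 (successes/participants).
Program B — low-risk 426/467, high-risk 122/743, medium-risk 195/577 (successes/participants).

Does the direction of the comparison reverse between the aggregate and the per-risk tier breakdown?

Low-risk: the CBT program 396/470 = 84.3%, Program B 426/467 = 91.2% → Program B
High-risk: the CBT program 65/275 = 23.6%, Program B 122/743 = 16.4% → the CBT program
Medium-risk: the CBT program 168/447 = 37.6%, Program B 195/577 = 33.8% → the CBT program
Overall: the CBT program 629/1192 = 52.8%, Program B 743/1787 = 41.6% → the CBT program
Neither sweeps: the CBT program wins 2 of 3 groups, Program B wins 1. The CBT program wins overall but not every group — no Simpson reversal.

No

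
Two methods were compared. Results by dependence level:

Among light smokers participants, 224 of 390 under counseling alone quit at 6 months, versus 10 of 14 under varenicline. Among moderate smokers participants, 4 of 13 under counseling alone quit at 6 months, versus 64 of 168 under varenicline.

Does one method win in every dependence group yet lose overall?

Yes

Light smokers: counseling alone 224/390 = 57.4%, varenicline 10/14 = 71.4% → varenicline
Moderate smokers: counseling alone 4/13 = 30.8%, varenicline 64/168 = 38.1% → varenicline
Overall: counseling alone 228/403 = 56.6%, varenicline 74/182 = 40.7% → counseling alone
Varenicline wins each dependence group but counseling alone wins overall — the comparison reverses. Varenicline's participants skew toward moderate smokers, which has a lower base rate.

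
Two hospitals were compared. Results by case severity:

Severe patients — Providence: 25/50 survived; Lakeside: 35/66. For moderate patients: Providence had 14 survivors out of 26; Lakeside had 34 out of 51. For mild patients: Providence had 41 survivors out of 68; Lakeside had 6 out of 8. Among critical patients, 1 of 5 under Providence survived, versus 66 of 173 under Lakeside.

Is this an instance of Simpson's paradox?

Severe: Providence 25/50 = 50.0%, Lakeside 35/66 = 53.0% → Lakeside
Moderate: Providence 14/26 = 53.8%, Lakeside 34/51 = 66.7% → Lakeside
Mild: Providence 41/68 = 60.3%, Lakeside 6/8 = 75.0% → Lakeside
Critical: Providence 1/5 = 20.0%, Lakeside 66/173 = 38.2% → Lakeside
Overall: Providence 81/149 = 54.4%, Lakeside 141/298 = 47.3% → Providence
Lakeside wins each case group but Providence wins overall — the comparison reverses. Lakeside's patients skew toward critical, which has a lower base rate.

Yes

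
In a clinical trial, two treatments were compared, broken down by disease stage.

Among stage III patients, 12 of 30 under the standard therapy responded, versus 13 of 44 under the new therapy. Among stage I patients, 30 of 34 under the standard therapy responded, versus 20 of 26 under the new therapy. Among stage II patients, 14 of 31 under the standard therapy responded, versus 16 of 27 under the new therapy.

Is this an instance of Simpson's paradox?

Stage III: the standard therapy 12/30 = 40.0%, the new therapy 13/44 = 29.5% → the standard therapy
Stage I: the standard therapy 30/34 = 88.2%, the new therapy 20/26 = 76.9% → the standard therapy
Stage II: the standard therapy 14/31 = 45.2%, the new therapy 16/27 = 59.3% → the new therapy
Overall: the standard therapy 56/95 = 58.9%, the new therapy 49/97 = 50.5% → the standard therapy
Neither sweeps: the standard therapy wins 2 of 3 groups, the new therapy wins 1. The standard therapy wins overall but not every group — no Simpson reversal.

No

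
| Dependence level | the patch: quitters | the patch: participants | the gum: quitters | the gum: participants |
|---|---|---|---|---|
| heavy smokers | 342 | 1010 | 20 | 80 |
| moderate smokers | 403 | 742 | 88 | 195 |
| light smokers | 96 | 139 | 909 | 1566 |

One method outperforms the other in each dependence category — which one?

Heavy smokers: the patch 342/1010 = 33.9%, the gum 20/80 = 25.0% → the patch
Moderate smokers: the patch 403/742 = 54.3%, the gum 88/195 = 45.1% → the patch
Light smokers: the patch 96/139 = 69.1%, the gum 909/1566 = 58.0% → the patch
The patch has the higher rate in all 3 groups.

the patch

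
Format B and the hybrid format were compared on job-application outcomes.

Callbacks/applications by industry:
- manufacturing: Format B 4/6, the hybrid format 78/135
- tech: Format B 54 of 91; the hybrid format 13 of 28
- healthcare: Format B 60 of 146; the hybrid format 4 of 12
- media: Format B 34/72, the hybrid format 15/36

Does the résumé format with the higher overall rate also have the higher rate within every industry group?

No

Manufacturing: Format B 4/6 = 66.7%, the hybrid format 78/135 = 57.8% → Format B
Tech: Format B 54/91 = 59.3%, the hybrid format 13/28 = 46.4% → Format B
Healthcare: Format B 60/146 = 41.1%, the hybrid format 4/12 = 33.3% → Format B
Media: Format B 34/72 = 47.2%, the hybrid format 15/36 = 41.7% → Format B
Overall: Format B 152/315 = 48.3%, the hybrid format 110/211 = 52.1% → the hybrid format
Format B wins each industry group but the hybrid format wins overall — the comparison reverses. Format B's applications skew toward healthcare, which has a lower base rate.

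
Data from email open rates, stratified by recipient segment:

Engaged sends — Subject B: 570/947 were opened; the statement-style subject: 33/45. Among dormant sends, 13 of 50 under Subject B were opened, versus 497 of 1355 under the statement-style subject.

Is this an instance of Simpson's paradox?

Engaged: Subject B 570/947 = 60.2%, the statement-style subject 33/45 = 73.3% → the statement-style subject
Dormant: Subject B 13/50 = 26.0%, the statement-style subject 497/1355 = 36.7% → the statement-style subject
Overall: Subject B 583/997 = 58.5%, the statement-style subject 530/1400 = 37.9% → Subject B
The statement-style subject wins each recipient group but Subject B wins overall — the comparison reverses. The statement-style subject's sends skew toward dormant, which has a lower base rate.

Yes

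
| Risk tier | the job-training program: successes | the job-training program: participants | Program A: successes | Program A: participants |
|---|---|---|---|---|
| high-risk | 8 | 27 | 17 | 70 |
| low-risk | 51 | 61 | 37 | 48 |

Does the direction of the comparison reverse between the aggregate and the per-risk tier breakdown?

No

High-risk: the job-training program 8/27 = 29.6%, Program A 17/70 = 24.3% → the job-training program
Low-risk: the job-training program 51/61 = 83.6%, Program A 37/48 = 77.1% → the job-training program
Overall: the job-training program 59/88 = 67.0%, Program A 54/118 = 45.8% → the job-training program
The job-training program wins overall and in every risk group — no reversal.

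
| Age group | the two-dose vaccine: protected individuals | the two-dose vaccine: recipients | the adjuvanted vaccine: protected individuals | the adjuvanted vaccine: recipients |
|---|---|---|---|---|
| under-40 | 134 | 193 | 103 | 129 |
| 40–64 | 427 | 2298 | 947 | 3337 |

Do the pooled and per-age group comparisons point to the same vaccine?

Under-40: the two-dose vaccine 134/193 = 69.4%, the adjuvanted vaccine 103/129 = 79.8% → the adjuvanted vaccine
40–64: the two-dose vaccine 427/2298 = 18.6%, the adjuvanted vaccine 947/3337 = 28.4% → the adjuvanted vaccine
Overall: the two-dose vaccine 561/2491 = 22.5%, the adjuvanted vaccine 1050/3466 = 30.3% → the adjuvanted vaccine
The adjuvanted vaccine wins overall and in every age group — no reversal.

Yes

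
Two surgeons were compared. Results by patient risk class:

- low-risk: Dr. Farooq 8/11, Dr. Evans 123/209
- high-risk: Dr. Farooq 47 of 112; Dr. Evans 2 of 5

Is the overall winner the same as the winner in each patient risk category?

No

Low-risk: Dr. Farooq 8/11 = 72.7%, Dr. Evans 123/209 = 58.9% → Dr. Farooq
High-risk: Dr. Farooq 47/112 = 42.0%, Dr. Evans 2/5 = 40.0% → Dr. Farooq
Overall: Dr. Farooq 55/123 = 44.7%, Dr. Evans 125/214 = 58.4% → Dr. Evans
Dr. Farooq wins each patient risk group but Dr. Evans wins overall — the comparison reverses. Dr. Farooq's operations skew toward high-risk, which has a lower base rate.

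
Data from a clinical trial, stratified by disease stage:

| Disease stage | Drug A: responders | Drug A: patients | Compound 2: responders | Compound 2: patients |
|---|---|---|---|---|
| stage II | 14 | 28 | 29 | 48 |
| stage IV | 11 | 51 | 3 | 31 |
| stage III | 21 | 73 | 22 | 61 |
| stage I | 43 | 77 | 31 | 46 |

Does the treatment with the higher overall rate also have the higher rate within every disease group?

Stage II: Drug A 14/28 = 50.0%, Compound 2 29/48 = 60.4% → Compound 2
Stage IV: Drug A 11/51 = 21.6%, Compound 2 3/31 = 9.7% → Drug A
Stage III: Drug A 21/73 = 28.8%, Compound 2 22/61 = 36.1% → Compound 2
Stage I: Drug A 43/77 = 55.8%, Compound 2 31/46 = 67.4% → Compound 2
Overall: Drug A 89/229 = 38.9%, Compound 2 85/186 = 45.7% → Compound 2
Neither sweeps: Drug A wins 1 of 4 groups, Compound 2 wins 3. Compound 2 wins overall but not every group — no Simpson reversal.

No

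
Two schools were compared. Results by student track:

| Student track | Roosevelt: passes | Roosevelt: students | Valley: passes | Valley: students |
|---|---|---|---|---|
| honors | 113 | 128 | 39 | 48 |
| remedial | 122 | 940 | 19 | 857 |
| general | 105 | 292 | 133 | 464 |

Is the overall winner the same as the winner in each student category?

Yes

Honors: Roosevelt 113/128 = 88.3%, Valley 39/48 = 81.2% → Roosevelt
Remedial: Roosevelt 122/940 = 13.0%, Valley 19/857 = 2.2% → Roosevelt
General: Roosevelt 105/292 = 36.0%, Valley 133/464 = 28.7% → Roosevelt
Overall: Roosevelt 340/1360 = 25.0%, Valley 191/1369 = 14.0% → Roosevelt
Roosevelt wins overall and in every student group — no reversal.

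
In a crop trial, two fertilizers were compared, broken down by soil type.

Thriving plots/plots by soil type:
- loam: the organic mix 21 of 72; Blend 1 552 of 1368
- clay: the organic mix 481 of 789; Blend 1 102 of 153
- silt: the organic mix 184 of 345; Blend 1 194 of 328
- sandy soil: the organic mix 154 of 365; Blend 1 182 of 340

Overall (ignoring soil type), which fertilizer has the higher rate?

Loam: the organic mix 21/72 = 29.2%, Blend 1 552/1368 = 40.4% → Blend 1
Clay: the organic mix 481/789 = 61.0%, Blend 1 102/153 = 66.7% → Blend 1
Silt: the organic mix 184/345 = 53.3%, Blend 1 194/328 = 59.1% → Blend 1
Sandy soil: the organic mix 154/365 = 42.2%, Blend 1 182/340 = 53.5% → Blend 1
Overall: the organic mix 840/1571 = 53.5%, Blend 1 1030/2189 = 47.1% → the organic mix
(Blend 1 wins every soil group but the organic mix wins overall — Blend 1's plots skew toward the low-rate loam group.)

the organic mix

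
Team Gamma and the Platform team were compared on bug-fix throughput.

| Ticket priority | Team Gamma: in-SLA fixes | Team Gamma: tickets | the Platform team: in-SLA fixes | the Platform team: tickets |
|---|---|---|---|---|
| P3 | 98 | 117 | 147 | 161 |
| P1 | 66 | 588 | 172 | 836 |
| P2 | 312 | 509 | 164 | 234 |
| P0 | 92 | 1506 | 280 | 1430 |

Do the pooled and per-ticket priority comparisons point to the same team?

Yes

P3: Team Gamma 98/117 = 83.8%, the Platform team 147/161 = 91.3% → the Platform team
P1: Team Gamma 66/588 = 11.2%, the Platform team 172/836 = 20.6% → the Platform team
P2: Team Gamma 312/509 = 61.3%, the Platform team 164/234 = 70.1% → the Platform team
P0: Team Gamma 92/1506 = 6.1%, the Platform team 280/1430 = 19.6% → the Platform team
Overall: Team Gamma 568/2720 = 20.9%, the Platform team 763/2661 = 28.7% → the Platform team
The Platform team wins overall and in every ticket group — no reversal.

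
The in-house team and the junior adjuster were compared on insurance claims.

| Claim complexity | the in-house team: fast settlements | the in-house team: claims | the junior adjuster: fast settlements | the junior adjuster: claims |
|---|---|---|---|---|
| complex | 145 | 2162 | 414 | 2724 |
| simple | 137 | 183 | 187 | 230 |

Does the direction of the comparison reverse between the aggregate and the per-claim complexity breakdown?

No

Complex: the in-house team 145/2162 = 6.7%, the junior adjuster 414/2724 = 15.2% → the junior adjuster
Simple: the in-house team 137/183 = 74.9%, the junior adjuster 187/230 = 81.3% → the junior adjuster
Overall: the in-house team 282/2345 = 12.0%, the junior adjuster 601/2954 = 20.3% → the junior adjuster
The junior adjuster wins overall and in every claim group — no reversal.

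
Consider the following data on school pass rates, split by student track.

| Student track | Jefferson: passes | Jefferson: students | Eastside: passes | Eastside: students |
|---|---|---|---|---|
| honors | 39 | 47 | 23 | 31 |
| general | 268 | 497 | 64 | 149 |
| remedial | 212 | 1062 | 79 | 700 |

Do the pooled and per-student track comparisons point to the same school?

Yes

Honors: Jefferson 39/47 = 83.0%, Eastside 23/31 = 74.2% → Jefferson
General: Jefferson 268/497 = 53.9%, Eastside 64/149 = 43.0% → Jefferson
Remedial: Jefferson 212/1062 = 20.0%, Eastside 79/700 = 11.3% → Jefferson
Overall: Jefferson 519/1606 = 32.3%, Eastside 166/880 = 18.9% → Jefferson
Jefferson wins overall and in every student group — no reversal.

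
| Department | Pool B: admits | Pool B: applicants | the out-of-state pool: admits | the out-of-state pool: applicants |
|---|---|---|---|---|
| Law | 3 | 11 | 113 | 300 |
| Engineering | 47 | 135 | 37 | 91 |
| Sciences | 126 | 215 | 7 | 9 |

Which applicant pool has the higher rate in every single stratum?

the out-of-state pool

Law: Pool B 3/11 = 27.3%, the out-of-state pool 113/300 = 37.7% → the out-of-state pool
Engineering: Pool B 47/135 = 34.8%, the out-of-state pool 37/91 = 40.7% → the out-of-state pool
Sciences: Pool B 126/215 = 58.6%, the out-of-state pool 7/9 = 77.8% → the out-of-state pool
The out-of-state pool has the higher rate in all 3 groups.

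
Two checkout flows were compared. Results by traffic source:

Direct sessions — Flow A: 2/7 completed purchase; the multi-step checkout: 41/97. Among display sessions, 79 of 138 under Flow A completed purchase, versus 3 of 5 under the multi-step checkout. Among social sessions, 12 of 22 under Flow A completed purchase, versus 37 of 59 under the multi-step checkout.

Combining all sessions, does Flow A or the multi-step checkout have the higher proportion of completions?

Flow A

Direct: Flow A 2/7 = 28.6%, the multi-step checkout 41/97 = 42.3% → the multi-step checkout
Display: Flow A 79/138 = 57.2%, the multi-step checkout 3/5 = 60.0% → the multi-step checkout
Social: Flow A 12/22 = 54.5%, the multi-step checkout 37/59 = 62.7% → the multi-step checkout
Overall: Flow A 93/167 = 55.7%, the multi-step checkout 81/161 = 50.3% → Flow A
(The multi-step checkout wins every traffic group but Flow A wins overall — the multi-step checkout's sessions skew toward the low-rate direct group.)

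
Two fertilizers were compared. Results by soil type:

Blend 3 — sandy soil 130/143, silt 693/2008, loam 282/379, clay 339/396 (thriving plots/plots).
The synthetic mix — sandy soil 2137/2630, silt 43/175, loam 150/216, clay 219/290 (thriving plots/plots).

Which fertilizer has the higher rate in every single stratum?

Blend 3

Sandy soil: Blend 3 130/143 = 90.9%, the synthetic mix 2137/2630 = 81.3% → Blend 3
Silt: Blend 3 693/2008 = 34.5%, the synthetic mix 43/175 = 24.6% → Blend 3
Loam: Blend 3 282/379 = 74.4%, the synthetic mix 150/216 = 69.4% → Blend 3
Clay: Blend 3 339/396 = 85.6%, the synthetic mix 219/290 = 75.5% → Blend 3
Blend 3 has the higher rate in all 4 groups.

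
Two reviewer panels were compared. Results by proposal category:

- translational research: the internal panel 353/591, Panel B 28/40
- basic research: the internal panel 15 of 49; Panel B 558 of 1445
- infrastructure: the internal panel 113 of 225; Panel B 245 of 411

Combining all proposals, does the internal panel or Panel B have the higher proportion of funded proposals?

Translational research: the internal panel 353/591 = 59.7%, Panel B 28/40 = 70.0% → Panel B
Basic research: the internal panel 15/49 = 30.6%, Panel B 558/1445 = 38.6% → Panel B
Infrastructure: the internal panel 113/225 = 50.2%, Panel B 245/411 = 59.6% → Panel B
Overall: the internal panel 481/865 = 55.6%, Panel B 831/1896 = 43.8% → the internal panel
(Panel B wins every proposal group but the internal panel wins overall — Panel B's proposals skew toward the low-rate basic research group.)

the internal panel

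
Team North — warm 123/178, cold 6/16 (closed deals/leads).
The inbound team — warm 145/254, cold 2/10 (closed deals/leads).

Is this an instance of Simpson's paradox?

No

Warm: Team North 123/178 = 69.1%, the inbound team 145/254 = 57.1% → Team North
Cold: Team North 6/16 = 37.5%, the inbound team 2/10 = 20.0% → Team North
Overall: Team North 129/194 = 66.5%, the inbound team 147/264 = 55.7% → Team North
Team North wins overall and in every lead group — no reversal.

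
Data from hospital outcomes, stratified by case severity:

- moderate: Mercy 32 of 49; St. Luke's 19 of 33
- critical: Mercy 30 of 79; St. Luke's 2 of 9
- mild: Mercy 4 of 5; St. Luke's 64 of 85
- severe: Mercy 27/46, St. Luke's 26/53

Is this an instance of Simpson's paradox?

Moderate: Mercy 32/49 = 65.3%, St. Luke's 19/33 = 57.6% → Mercy
Critical: Mercy 30/79 = 38.0%, St. Luke's 2/9 = 22.2% → Mercy
Mild: Mercy 4/5 = 80.0%, St. Luke's 64/85 = 75.3% → Mercy
Severe: Mercy 27/46 = 58.7%, St. Luke's 26/53 = 49.1% → Mercy
Overall: Mercy 93/179 = 52.0%, St. Luke's 111/180 = 61.7% → St. Luke's
Mercy wins each case group but St. Luke's wins overall — the comparison reverses. Mercy's patients skew toward critical, which has a lower base rate.

Yes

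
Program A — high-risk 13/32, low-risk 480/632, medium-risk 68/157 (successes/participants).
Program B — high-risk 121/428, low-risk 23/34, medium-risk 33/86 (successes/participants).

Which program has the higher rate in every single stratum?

Program A

High-risk: Program A 13/32 = 40.6%, Program B 121/428 = 28.3% → Program A
Low-risk: Program A 480/632 = 75.9%, Program B 23/34 = 67.6% → Program A
Medium-risk: Program A 68/157 = 43.3%, Program B 33/86 = 38.4% → Program A
Program A has the higher rate in all 3 groups.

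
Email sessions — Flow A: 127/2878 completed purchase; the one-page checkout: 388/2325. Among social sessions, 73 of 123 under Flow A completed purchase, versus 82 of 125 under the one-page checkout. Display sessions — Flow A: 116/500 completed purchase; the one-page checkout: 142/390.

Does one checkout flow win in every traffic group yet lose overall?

No

Email: Flow A 127/2878 = 4.4%, the one-page checkout 388/2325 = 16.7% → the one-page checkout
Social: Flow A 73/123 = 59.3%, the one-page checkout 82/125 = 65.6% → the one-page checkout
Display: Flow A 116/500 = 23.2%, the one-page checkout 142/390 = 36.4% → the one-page checkout
Overall: Flow A 316/3501 = 9.0%, the one-page checkout 612/2840 = 21.5% → the one-page checkout
The one-page checkout wins overall and in every traffic group — no reversal.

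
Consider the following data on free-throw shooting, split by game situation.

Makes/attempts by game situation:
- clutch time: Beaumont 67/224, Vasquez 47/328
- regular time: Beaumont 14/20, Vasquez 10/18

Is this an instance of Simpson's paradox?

No

Clutch time: Beaumont 67/224 = 29.9%, Vasquez 47/328 = 14.3% → Beaumont
Regular time: Beaumont 14/20 = 70.0%, Vasquez 10/18 = 55.6% → Beaumont
Overall: Beaumont 81/244 = 33.2%, Vasquez 57/346 = 16.5% → Beaumont
Beaumont wins overall and in every game group — no reversal.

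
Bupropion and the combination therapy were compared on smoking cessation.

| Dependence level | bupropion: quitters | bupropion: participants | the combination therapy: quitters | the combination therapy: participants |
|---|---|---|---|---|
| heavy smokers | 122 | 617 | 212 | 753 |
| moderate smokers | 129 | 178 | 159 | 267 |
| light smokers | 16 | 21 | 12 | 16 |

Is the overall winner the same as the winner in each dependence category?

Heavy smokers: bupropion 122/617 = 19.8%, the combination therapy 212/753 = 28.2% → the combination therapy
Moderate smokers: bupropion 129/178 = 72.5%, the combination therapy 159/267 = 59.6% → bupropion
Light smokers: bupropion 16/21 = 76.2%, the combination therapy 12/16 = 75.0% → bupropion
Overall: bupropion 267/816 = 32.7%, the combination therapy 383/1036 = 37.0% → the combination therapy
Neither sweeps: bupropion wins 2 of 3 groups, the combination therapy wins 1. The combination therapy wins overall but not every group — no Simpson reversal.

No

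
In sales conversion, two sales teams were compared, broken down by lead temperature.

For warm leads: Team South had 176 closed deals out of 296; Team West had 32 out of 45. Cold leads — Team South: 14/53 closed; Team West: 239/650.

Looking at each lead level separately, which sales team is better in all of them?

Warm: Team South 176/296 = 59.5%, Team West 32/45 = 71.1% → Team West
Cold: Team South 14/53 = 26.4%, Team West 239/650 = 36.8% → Team West
Team West has the higher rate in both groups.

Team West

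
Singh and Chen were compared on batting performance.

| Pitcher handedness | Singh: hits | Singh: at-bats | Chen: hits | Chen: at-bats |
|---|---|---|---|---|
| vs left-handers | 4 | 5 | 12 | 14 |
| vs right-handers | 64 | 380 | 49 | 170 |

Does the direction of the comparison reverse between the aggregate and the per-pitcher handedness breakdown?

No

Vs left-handers: Singh 4/5 = 80.0%, Chen 12/14 = 85.7% → Chen
Vs right-handers: Singh 64/380 = 16.8%, Chen 49/170 = 28.8% → Chen
Overall: Singh 68/385 = 17.7%, Chen 61/184 = 33.2% → Chen
Chen wins overall and in every pitcher group — no reversal.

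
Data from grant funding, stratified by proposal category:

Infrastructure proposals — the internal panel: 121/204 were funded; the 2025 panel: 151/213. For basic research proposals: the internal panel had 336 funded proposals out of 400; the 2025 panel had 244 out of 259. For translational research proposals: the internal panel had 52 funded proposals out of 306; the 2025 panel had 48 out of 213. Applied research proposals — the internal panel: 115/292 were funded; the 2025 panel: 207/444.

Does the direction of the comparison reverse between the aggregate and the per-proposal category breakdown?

No

Infrastructure: the internal panel 121/204 = 59.3%, the 2025 panel 151/213 = 70.9% → the 2025 panel
Basic research: the internal panel 336/400 = 84.0%, the 2025 panel 244/259 = 94.2% → the 2025 panel
Translational research: the internal panel 52/306 = 17.0%, the 2025 panel 48/213 = 22.5% → the 2025 panel
Applied research: the internal panel 115/292 = 39.4%, the 2025 panel 207/444 = 46.6% → the 2025 panel
Overall: the internal panel 624/1202 = 51.9%, the 2025 panel 650/1129 = 57.6% → the 2025 panel
The 2025 panel wins overall and in every proposal group — no reversal.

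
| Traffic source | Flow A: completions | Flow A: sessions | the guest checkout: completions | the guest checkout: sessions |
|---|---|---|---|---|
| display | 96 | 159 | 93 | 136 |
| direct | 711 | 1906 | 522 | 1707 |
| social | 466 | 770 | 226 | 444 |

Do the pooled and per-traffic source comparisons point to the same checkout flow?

Display: Flow A 96/159 = 60.4%, the guest checkout 93/136 = 68.4% → the guest checkout
Direct: Flow A 711/1906 = 37.3%, the guest checkout 522/1707 = 30.6% → Flow A
Social: Flow A 466/770 = 60.5%, the guest checkout 226/444 = 50.9% → Flow A
Overall: Flow A 1273/2835 = 44.9%, the guest checkout 841/2287 = 36.8% → Flow A
Neither sweeps: Flow A wins 2 of 3 groups, the guest checkout wins 1. Flow A wins overall but not every group — no Simpson reversal.

No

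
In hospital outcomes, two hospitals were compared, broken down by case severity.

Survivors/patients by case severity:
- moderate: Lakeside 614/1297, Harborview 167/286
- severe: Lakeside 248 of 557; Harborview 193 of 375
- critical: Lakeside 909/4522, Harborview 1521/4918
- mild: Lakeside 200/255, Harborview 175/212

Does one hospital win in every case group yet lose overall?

No

Moderate: Lakeside 614/1297 = 47.3%, Harborview 167/286 = 58.4% → Harborview
Severe: Lakeside 248/557 = 44.5%, Harborview 193/375 = 51.5% → Harborview
Critical: Lakeside 909/4522 = 20.1%, Harborview 1521/4918 = 30.9% → Harborview
Mild: Lakeside 200/255 = 78.4%, Harborview 175/212 = 82.5% → Harborview
Overall: Lakeside 1971/6631 = 29.7%, Harborview 2056/5791 = 35.5% → Harborview
Harborview wins overall and in every case group — no reversal.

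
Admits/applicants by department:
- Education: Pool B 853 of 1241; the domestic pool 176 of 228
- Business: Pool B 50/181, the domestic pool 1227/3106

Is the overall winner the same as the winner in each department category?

No

Education: Pool B 853/1241 = 68.7%, the domestic pool 176/228 = 77.2% → the domestic pool
Business: Pool B 50/181 = 27.6%, the domestic pool 1227/3106 = 39.5% → the domestic pool
Overall: Pool B 903/1422 = 63.5%, the domestic pool 1403/3334 = 42.1% → Pool B
The domestic pool wins each department group but Pool B wins overall — the comparison reverses. The domestic pool's applicants skew toward Business, which has a lower base rate.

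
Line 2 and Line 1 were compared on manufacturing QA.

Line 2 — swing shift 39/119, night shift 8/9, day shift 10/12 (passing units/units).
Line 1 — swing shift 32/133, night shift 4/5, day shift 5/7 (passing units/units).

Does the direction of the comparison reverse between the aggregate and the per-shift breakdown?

Swing shift: Line 2 39/119 = 32.8%, Line 1 32/133 = 24.1% → Line 2
Night shift: Line 2 8/9 = 88.9%, Line 1 4/5 = 80.0% → Line 2
Day shift: Line 2 10/12 = 83.3%, Line 1 5/7 = 71.4% → Line 2
Overall: Line 2 57/140 = 40.7%, Line 1 41/145 = 28.3% → Line 2
Line 2 wins overall and in every shift group — no reversal.

No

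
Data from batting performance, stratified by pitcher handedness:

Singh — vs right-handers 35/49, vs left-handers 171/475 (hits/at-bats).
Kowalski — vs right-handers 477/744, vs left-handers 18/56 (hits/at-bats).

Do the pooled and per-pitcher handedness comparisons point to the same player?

Vs right-handers: Singh 35/49 = 71.4%, Kowalski 477/744 = 64.1% → Singh
Vs left-handers: Singh 171/475 = 36.0%, Kowalski 18/56 = 32.1% → Singh
Overall: Singh 206/524 = 39.3%, Kowalski 495/800 = 61.9% → Kowalski
Singh wins each pitcher group but Kowalski wins overall — the comparison reverses. Singh's at-bats skew toward vs left-handers, which has a lower base rate.

No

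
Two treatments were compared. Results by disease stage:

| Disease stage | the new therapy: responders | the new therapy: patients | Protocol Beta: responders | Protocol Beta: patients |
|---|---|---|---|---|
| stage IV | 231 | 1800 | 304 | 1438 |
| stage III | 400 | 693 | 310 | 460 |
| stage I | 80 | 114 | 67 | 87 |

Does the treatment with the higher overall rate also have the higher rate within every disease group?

Stage IV: the new therapy 231/1800 = 12.8%, Protocol Beta 304/1438 = 21.1% → Protocol Beta
Stage III: the new therapy 400/693 = 57.7%, Protocol Beta 310/460 = 67.4% → Protocol Beta
Stage I: the new therapy 80/114 = 70.2%, Protocol Beta 67/87 = 77.0% → Protocol Beta
Overall: the new therapy 711/2607 = 27.3%, Protocol Beta 681/1985 = 34.3% → Protocol Beta
Protocol Beta wins overall and in every disease group — no reversal.

Yes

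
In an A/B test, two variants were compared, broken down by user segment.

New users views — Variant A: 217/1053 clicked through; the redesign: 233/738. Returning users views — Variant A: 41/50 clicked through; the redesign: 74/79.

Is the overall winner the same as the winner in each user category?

New users: Variant A 217/1053 = 20.6%, the redesign 233/738 = 31.6% → the redesign
Returning users: Variant A 41/50 = 82.0%, the redesign 74/79 = 93.7% → the redesign
Overall: Variant A 258/1103 = 23.4%, the redesign 307/817 = 37.6% → the redesign
The redesign wins overall and in every user group — no reversal.

Yes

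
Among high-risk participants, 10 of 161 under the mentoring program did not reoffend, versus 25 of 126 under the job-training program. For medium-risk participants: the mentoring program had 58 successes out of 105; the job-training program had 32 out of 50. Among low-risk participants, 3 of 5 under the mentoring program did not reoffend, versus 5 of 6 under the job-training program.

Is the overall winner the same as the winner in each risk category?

High-risk: the mentoring program 10/161 = 6.2%, the job-training program 25/126 = 19.8% → the job-training program
Medium-risk: the mentoring program 58/105 = 55.2%, the job-training program 32/50 = 64.0% → the job-training program
Low-risk: the mentoring program 3/5 = 60.0%, the job-training program 5/6 = 83.3% → the job-training program
Overall: the mentoring program 71/271 = 26.2%, the job-training program 62/182 = 34.1% → the job-training program
The job-training program wins overall and in every risk group — no reversal.

Yes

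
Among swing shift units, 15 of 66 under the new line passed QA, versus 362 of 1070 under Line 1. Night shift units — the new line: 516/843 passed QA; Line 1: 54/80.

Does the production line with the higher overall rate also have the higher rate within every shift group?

Swing shift: the new line 15/66 = 22.7%, Line 1 362/1070 = 33.8% → Line 1
Night shift: the new line 516/843 = 61.2%, Line 1 54/80 = 67.5% → Line 1
Overall: the new line 531/909 = 58.4%, Line 1 416/1150 = 36.2% → the new line
Line 1 wins each shift group but the new line wins overall — the comparison reverses. Line 1's units skew toward swing shift, which has a lower base rate.

No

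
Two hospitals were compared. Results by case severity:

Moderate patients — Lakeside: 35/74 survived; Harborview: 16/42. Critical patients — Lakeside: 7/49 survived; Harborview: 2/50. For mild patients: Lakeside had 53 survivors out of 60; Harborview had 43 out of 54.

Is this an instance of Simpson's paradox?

Moderate: Lakeside 35/74 = 47.3%, Harborview 16/42 = 38.1% → Lakeside
Critical: Lakeside 7/49 = 14.3%, Harborview 2/50 = 4.0% → Lakeside
Mild: Lakeside 53/60 = 88.3%, Harborview 43/54 = 79.6% → Lakeside
Overall: Lakeside 95/183 = 51.9%, Harborview 61/146 = 41.8% → Lakeside
Lakeside wins overall and in every case group — no reversal.

No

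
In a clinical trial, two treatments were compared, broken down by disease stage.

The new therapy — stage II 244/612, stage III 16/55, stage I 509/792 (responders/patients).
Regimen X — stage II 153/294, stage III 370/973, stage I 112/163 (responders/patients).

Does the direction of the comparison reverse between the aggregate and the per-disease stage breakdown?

Stage II: the new therapy 244/612 = 39.9%, Regimen X 153/294 = 52.0% → Regimen X
Stage III: the new therapy 16/55 = 29.1%, Regimen X 370/973 = 38.0% → Regimen X
Stage I: the new therapy 509/792 = 64.3%, Regimen X 112/163 = 68.7% → Regimen X
Overall: the new therapy 769/1459 = 52.7%, Regimen X 635/1430 = 44.4% → the new therapy
Regimen X wins each disease group but the new therapy wins overall — the comparison reverses. Regimen X's patients skew toward stage III, which has a lower base rate.

Yes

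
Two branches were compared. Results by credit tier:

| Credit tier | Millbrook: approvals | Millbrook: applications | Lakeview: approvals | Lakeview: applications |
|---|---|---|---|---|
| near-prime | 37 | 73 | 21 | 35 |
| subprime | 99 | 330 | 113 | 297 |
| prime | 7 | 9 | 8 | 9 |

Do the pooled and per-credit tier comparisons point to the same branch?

Near-prime: Millbrook 37/73 = 50.7%, Lakeview 21/35 = 60.0% → Lakeview
Subprime: Millbrook 99/330 = 30.0%, Lakeview 113/297 = 38.0% → Lakeview
Prime: Millbrook 7/9 = 77.8%, Lakeview 8/9 = 88.9% → Lakeview
Overall: Millbrook 143/412 = 34.7%, Lakeview 142/341 = 41.6% → Lakeview
Lakeview wins overall and in every credit group — no reversal.

Yes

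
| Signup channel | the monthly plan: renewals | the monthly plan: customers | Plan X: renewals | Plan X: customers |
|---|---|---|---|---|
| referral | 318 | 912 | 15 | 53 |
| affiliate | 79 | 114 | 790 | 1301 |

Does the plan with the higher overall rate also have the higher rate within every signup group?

No

Referral: the monthly plan 318/912 = 34.9%, Plan X 15/53 = 28.3% → the monthly plan
Affiliate: the monthly plan 79/114 = 69.3%, Plan X 790/1301 = 60.7% → the monthly plan
Overall: the monthly plan 397/1026 = 38.7%, Plan X 805/1354 = 59.5% → Plan X
The monthly plan wins each signup group but Plan X wins overall — the comparison reverses. The monthly plan's customers skew toward referral, which has a lower base rate.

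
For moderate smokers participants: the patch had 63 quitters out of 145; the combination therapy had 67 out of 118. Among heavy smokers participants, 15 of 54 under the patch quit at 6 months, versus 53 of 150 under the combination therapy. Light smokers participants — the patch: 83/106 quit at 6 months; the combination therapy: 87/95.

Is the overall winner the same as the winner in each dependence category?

Yes

Moderate smokers: the patch 63/145 = 43.4%, the combination therapy 67/118 = 56.8% → the combination therapy
Heavy smokers: the patch 15/54 = 27.8%, the combination therapy 53/150 = 35.3% → the combination therapy
Light smokers: the patch 83/106 = 78.3%, the combination therapy 87/95 = 91.6% → the combination therapy
Overall: the patch 161/305 = 52.8%, the combination therapy 207/363 = 57.0% → the combination therapy
The combination therapy wins overall and in every dependence group — no reversal.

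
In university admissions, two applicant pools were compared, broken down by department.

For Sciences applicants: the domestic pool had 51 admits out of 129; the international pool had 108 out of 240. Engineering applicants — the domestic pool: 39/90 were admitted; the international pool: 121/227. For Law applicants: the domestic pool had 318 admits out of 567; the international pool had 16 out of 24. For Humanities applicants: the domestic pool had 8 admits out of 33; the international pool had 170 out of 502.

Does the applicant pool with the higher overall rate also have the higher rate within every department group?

Sciences: the domestic pool 51/129 = 39.5%, the international pool 108/240 = 45.0% → the international pool
Engineering: the domestic pool 39/90 = 43.3%, the international pool 121/227 = 53.3% → the international pool
Law: the domestic pool 318/567 = 56.1%, the international pool 16/24 = 66.7% → the international pool
Humanities: the domestic pool 8/33 = 24.2%, the international pool 170/502 = 33.9% → the international pool
Overall: the domestic pool 416/819 = 50.8%, the international pool 415/993 = 41.8% → the domestic pool
The international pool wins each department group but the domestic pool wins overall — the comparison reverses. The international pool's applicants skew toward Humanities, which has a lower base rate.

No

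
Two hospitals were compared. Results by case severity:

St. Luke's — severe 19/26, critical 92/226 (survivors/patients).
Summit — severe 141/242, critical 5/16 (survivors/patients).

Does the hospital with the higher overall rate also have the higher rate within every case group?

No

Severe: St. Luke's 19/26 = 73.1%, Summit 141/242 = 58.3% → St. Luke's
Critical: St. Luke's 92/226 = 40.7%, Summit 5/16 = 31.2% → St. Luke's
Overall: St. Luke's 111/252 = 44.0%, Summit 146/258 = 56.6% → Summit
St. Luke's wins each case group but Summit wins overall — the comparison reverses. St. Luke's's patients skew toward critical, which has a lower base rate.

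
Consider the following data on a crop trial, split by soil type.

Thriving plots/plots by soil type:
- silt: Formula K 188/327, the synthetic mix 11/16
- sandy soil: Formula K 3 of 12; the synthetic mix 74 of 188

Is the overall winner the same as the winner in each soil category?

Silt: Formula K 188/327 = 57.5%, the synthetic mix 11/16 = 68.8% → the synthetic mix
Sandy soil: Formula K 3/12 = 25.0%, the synthetic mix 74/188 = 39.4% → the synthetic mix
Overall: Formula K 191/339 = 56.3%, the synthetic mix 85/204 = 41.7% → Formula K
The synthetic mix wins each soil group but Formula K wins overall — the comparison reverses. The synthetic mix's plots skew toward sandy soil, which has a lower base rate.

No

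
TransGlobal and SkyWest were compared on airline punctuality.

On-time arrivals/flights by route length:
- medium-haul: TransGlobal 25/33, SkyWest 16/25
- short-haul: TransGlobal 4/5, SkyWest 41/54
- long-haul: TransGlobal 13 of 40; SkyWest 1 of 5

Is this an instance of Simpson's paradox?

Medium-haul: TransGlobal 25/33 = 75.8%, SkyWest 16/25 = 64.0% → TransGlobal
Short-haul: TransGlobal 4/5 = 80.0%, SkyWest 41/54 = 75.9% → TransGlobal
Long-haul: TransGlobal 13/40 = 32.5%, SkyWest 1/5 = 20.0% → TransGlobal
Overall: TransGlobal 42/78 = 53.8%, SkyWest 58/84 = 69.0% → SkyWest
TransGlobal wins each route group but SkyWest wins overall — the comparison reverses. TransGlobal's flights skew toward long-haul, which has a lower base rate.

Yes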